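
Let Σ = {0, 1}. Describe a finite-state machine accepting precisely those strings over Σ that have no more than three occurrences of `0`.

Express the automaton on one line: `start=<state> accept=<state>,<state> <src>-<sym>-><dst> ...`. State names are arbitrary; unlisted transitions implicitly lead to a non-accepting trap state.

Count `0`s, saturating at 4: states s0 through s3 mean 0 through 3 `0`s seen; s4 means more than 3. Each `0` increments (capped at s4); other symbols loop. Accept from {s0, s1, s2, s3}.
5 states suffice.
        0   1  
>* s0   s1  s0 
 * s1   s2  s1 
 * s2   s3  s2 
 * s3   s4  s3 
   s4   s4  s4 
(> = start, * = accepting)

start=s0 accept=s0,s1,s2,s3 s0-0->s1 s0-1->s0 s1-0->s2 s1-1->s1 s2-0->s3 s2-1->s2 s3-0->s4 s3-1->s3 s4-0->s4 s4-1->s4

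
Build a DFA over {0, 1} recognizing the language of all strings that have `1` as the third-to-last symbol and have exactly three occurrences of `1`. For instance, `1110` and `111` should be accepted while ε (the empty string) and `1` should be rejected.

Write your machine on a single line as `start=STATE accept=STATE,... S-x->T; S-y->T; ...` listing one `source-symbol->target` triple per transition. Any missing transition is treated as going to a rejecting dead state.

Build one automaton per condition and run them in lockstep. The first has 15 states tracking the last 3 symbols read; the second has 5 states tracking the count of `1`s, saturating at 4. A product state is a pair (one from each), accepting exactly when both do. Equivalent product states are then merged.
       0  1 
>  A   A  B 
   B   C  D 
   C   C  E 
   D   F  G 
   E   F  H 
   F   I  J 
 * G   K  L 
   H   K  L 
   I   I  M 
 * J   N  L 
 * K   O  L 
   L   L  L 
   M   N  L 
   N   O  L 
 * O   L  L 
(> = start, * = accepting)

start=A; accept=G,J,K,O; A-0->A; A-1->B; B-0->C; B-1->D; C-0->C; C-1->E; D-0->F; D-1->G; E-0->F; E-1->H; F-0->I; F-1->J; G-0->K; G-1->L; H-0->K; H-1->L; I-0->I; I-1->M; J-0->N; J-1->L; K-0->O; K-1->L; L-0->L; L-1->L; M-0->N; M-1->L; N-0->O; N-1->L; O-0->L; O-1->L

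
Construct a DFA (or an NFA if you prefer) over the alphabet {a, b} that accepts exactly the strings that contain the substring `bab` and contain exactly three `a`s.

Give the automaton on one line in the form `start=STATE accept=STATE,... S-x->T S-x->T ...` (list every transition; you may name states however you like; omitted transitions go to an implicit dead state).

start=q0 accept=q12 q0-a->q1 q0-b->q2 q1-a->q3 q1-b->q4 q2-a->q5 q2-b->q2 q3-a->q6 q3-b->q7 q4-a->q8 q4-b->q4 q5-a->q3 q5-b->q9 q6-a->q6 q6-b->q6 q7-a->q10 q7-b->q7 q8-a->q6 q8-b->q11 q9-a->q11 q9-b->q9 q10-a->q6 q10-b->q12 q11-a->q12 q11-b->q11 q12-a->q6 q12-b->q12

Run two small machines in parallel and take their product. The first has 4 states tracking whether and how much of `bab` has been seen; the second has 5 states tracking the count of `a`s, saturating at 4. A product state is a pair (one from each), accepting exactly when both do. Minimizing collapses redundant product states.
13 states suffice.
          a    b  
>  q0     q1   q2 
   q1     q3   q4 
   q2     q5   q2 
   q3     q6   q7 
   q4     q8   q4 
   q5     q3   q9 
   q6     q6   q6 
   q7    q10   q7 
   q8     q6  q11 
   q9    q11   q9 
   q10    q6  q12 
   q11   q12  q11 
 * q12    q6  q12 
(> = start, * = accepting)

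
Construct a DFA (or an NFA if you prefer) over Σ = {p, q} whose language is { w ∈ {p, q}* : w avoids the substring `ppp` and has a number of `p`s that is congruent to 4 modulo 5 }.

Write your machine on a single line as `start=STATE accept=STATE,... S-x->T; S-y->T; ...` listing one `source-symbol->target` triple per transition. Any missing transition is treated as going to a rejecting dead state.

start=S0; accept=S9,S11,S12; S0-p->S1; S0-q->S0; S1-p->S2; S1-q->S3; S2-p->S4; S2-q->S5; S3-p->S6; S3-q->S3; S4-p->S4; S4-q->S4; S5-p->S7; S5-q->S5; S6-p->S8; S6-q->S5; S7-p->S9; S7-q->S10; S8-p->S4; S8-q->S10; S9-p->S4; S9-q->S11; S10-p->S12; S10-q->S10; S11-p->S13; S11-q->S11; S12-p->S14; S12-q->S11; S13-p->S15; S13-q->S0; S14-p->S4; S14-q->S0; S15-p->S4; S15-q->S3

Run two small machines in parallel and take their product. One (4 states) tracks partial matches of the forbidden pattern `ppp`; the other (5 states) tracks the count of `p`s modulo 5. Each combined state is a pair, one component from each; accept when both components accept. Equivalent product states are then merged.
A 16-state machine:
          p    q  
>  S0     S1   S0 
   S1     S2   S3 
   S2     S4   S5 
   S3     S6   S3 
   S4     S4   S4 
   S5     S7   S5 
   S6     S8   S5 
   S7     S9  S10 
   S8     S4  S10 
 * S9     S4  S11 
   S10   S12  S10 
 * S11   S13  S11 
 * S12   S14  S11 
   S13   S15   S0 
   S14    S4   S0 
   S15    S4   S3 
(> = start, * = accepting)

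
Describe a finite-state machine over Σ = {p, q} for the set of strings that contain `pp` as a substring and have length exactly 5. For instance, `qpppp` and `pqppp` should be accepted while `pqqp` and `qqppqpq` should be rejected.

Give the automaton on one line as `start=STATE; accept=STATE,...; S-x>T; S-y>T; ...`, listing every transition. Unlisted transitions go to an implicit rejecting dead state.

Build one automaton per condition and run them in lockstep. The first has 3 states tracking whether and how much of `pp` has been seen; the second has 7 states tracking the input length, saturating at 6. A product state is a pair (one from each), accepting exactly when both do.
          p    q  
>  s0     s1   s2 
   s1     s3   s4 
   s2     s5   s4 
   s3     s6   s6 
   s4     s7   s8 
   s5     s6   s8 
   s6     s9   s9 
   s7     s9  s10 
   s8    s11  s10 
   s9    s12  s12 
   s10   s13  s14 
   s11   s12  s14 
 * s12   s15  s15 
   s13   s15  s16 
   s14   s17  s16 
   s15   s15  s15 
   s16   s17  s16 
   s17   s15  s16 
(> = start, * = accepting)

start=s0; accept=s12; s0-p>s1; s0-q>s2; s1-p>s3; s1-q>s4; s2-p>s5; s2-q>s4; s3-p>s6; s3-q>s6; s4-p>s7; s4-q>s8; s5-p>s6; s5-q>s8; s6-p>s9; s6-q>s9; s7-p>s9; s7-q>s10; s8-p>s11; s8-q>s10; s9-p>s12; s9-q>s12; s10-p>s13; s10-q>s14; s11-p>s12; s11-q>s14; s12-p>s15; s12-q>s15; s13-p>s15; s13-q>s16; s14-p>s17; s14-q>s16; s15-p>s15; s15-q>s15; s16-p>s17; s16-q>s16; s17-p>s15; s17-q>s16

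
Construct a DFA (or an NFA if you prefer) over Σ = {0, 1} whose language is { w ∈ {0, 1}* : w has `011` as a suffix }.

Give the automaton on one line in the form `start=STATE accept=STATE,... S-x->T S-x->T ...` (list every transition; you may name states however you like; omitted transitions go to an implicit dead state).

Let each state record the length of the longest suffix of the input read so far that is also a prefix of `011`. S1 means the last symbol is `0`; S2 means the last 2 symbols are `01`; S3 means the last 3 symbols are `011`. Accept only at S3, where the string currently ends in `011`.
4 states suffice.
        0   1  
>  S0   S1  S0 
   S1   S1  S2 
   S2   S1  S3 
 * S3   S1  S0 
(> = start, * = accepting)

start=S0 accept=S3 S0-0->S1 S0-1->S0 S1-0->S1 S1-1->S2 S2-0->S1 S2-1->S3 S3-0->S1 S3-1->S0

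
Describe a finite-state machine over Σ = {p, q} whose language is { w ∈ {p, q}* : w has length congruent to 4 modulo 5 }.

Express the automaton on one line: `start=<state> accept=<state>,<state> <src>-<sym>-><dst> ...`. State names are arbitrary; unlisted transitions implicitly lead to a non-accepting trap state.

Only the length mod 5 matters, so use a 5-cycle: from any state, every input symbol moves to the next state, wrapping S4 back to S0. Mark S4 accepting.
        p   q  
>  S0   S1  S1 
   S1   S2  S2 
   S2   S3  S3 
   S3   S4  S4 
 * S4   S0  S0 
(> = start, * = accepting)

start=S0 accept=S4 S0-p->S1 S0-q->S1 S1-p->S2 S1-q->S2 S2-p->S3 S2-q->S3 S3-p->S4 S3-q->S4 S4-p->S0 S4-q->S0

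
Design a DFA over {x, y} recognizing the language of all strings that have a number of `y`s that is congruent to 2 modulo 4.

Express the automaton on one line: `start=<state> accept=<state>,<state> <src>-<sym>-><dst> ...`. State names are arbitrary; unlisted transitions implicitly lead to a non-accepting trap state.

The only thing that matters is how many `y`s have appeared, reduced mod 4. Use one state per residue: q0 for 0, …, q3 for 3. Reading `y` moves to the next residue; anything else stays put. q2 is accepting.
A 4-state machine:
        x   y  
>  q0   q0  q1 
   q1   q1  q2 
 * q2   q2  q3 
   q3   q3  q0 
(> = start, * = accepting)

start=q0 accept=q2 q0-x->q0 q0-y->q1 q1-x->q1 q1-y->q2 q2-x->q2 q2-y->q3 q3-x->q3 q3-y->q0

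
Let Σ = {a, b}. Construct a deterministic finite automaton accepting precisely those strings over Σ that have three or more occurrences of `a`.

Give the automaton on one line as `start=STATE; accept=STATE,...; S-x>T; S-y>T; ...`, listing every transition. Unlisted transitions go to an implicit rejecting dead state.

start=s0; accept=s3,s4; s0-a>s1; s0-b>s0; s1-a>s2; s1-b>s1; s2-a>s3; s2-b>s2; s3-a>s4; s3-b>s3; s4-a>s4; s4-b>s4

Count `a`s, saturating at 4: states s0 through s3 mean 0 through 3 `a`s seen; s4 means more than 3. Each `a` increments (capped at s4); other symbols loop. Accept from {s3, s4}.
5 states suffice.
        a   b  
>  s0   s1  s0 
   s1   s2  s1 
   s2   s3  s2 
 * s3   s4  s3 
 * s4   s4  s4 
(> = start, * = accepting)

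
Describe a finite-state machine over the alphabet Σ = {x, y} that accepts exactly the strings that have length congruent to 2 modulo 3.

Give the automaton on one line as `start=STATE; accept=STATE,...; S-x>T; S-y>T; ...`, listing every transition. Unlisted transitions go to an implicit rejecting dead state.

Only the length mod 3 matters, so use a 3-cycle: from any state, every input symbol moves to the next state, wrapping q2 back to q0. Mark q2 accepting.
        x   y  
>  q0   q1  q1 
   q1   q2  q2 
 * q2   q0  q0 
(> = start, * = accepting)

start=q0; accept=q2; q0-x>q1; q0-y>q1; q1-x>q2; q1-y>q2; q2-x>q0; q2-y>q0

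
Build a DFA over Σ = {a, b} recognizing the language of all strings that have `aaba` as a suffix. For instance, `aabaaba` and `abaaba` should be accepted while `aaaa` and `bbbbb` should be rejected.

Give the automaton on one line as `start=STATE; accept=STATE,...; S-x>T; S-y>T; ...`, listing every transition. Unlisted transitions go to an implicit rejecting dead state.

Remember how much of `aaba` the current input suffix matches. State s0 means no match yet; s1 means the last symbol is `a`; s2 means the last 2 symbols are `aa`; s3 means the last 3 symbols are `aab`; s4 means the last 4 symbols are `aaba`. Only s4 accepts. On a mismatch, fall back to the longest proper suffix that is still a prefix of `aaba`.
A 5-state machine:
        a   b  
>  s0   s1  s0 
   s1   s2  s0 
   s2   s2  s3 
   s3   s4  s0 
 * s4   s2  s0 
(> = start, * = accepting)

start=s0; accept=s4; s0-a>s1; s0-b>s0; s1-a>s2; s1-b>s0; s2-a>s2; s2-b>s3; s3-a>s4; s3-b>s0; s4-a>s2; s4-b>s0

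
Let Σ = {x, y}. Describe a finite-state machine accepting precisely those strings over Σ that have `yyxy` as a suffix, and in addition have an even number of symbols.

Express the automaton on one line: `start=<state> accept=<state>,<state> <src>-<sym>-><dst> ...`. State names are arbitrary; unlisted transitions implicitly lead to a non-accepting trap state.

Build one automaton per condition and run them in lockstep. The first has 5 states tracking how much of the suffix `yyxy` has currently been matched; the second has 2 states tracking the input length modulo 2. A product state is a pair (one from each), accepting exactly when both do. After merging equivalent states the machine shrinks.
6 states suffice.
        x   y  
>  q0   q1  q2 
   q1   q0  q0 
   q2   q0  q3 
   q3   q4  q2 
   q4   q0  q5 
 * q5   q1  q2 
(> = start, * = accepting)

start=q0 accept=q5 q0-x->q1 q0-y->q2 q1-x->q0 q1-y->q0 q2-x->q0 q2-y->q3 q3-x->q4 q3-y->q2 q4-x->q0 q4-y->q5 q5-x->q1 q5-y->q2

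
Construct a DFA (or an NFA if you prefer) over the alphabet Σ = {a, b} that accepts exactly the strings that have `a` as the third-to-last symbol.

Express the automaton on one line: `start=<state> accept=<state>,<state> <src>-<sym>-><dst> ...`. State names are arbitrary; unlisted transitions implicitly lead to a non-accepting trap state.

start=s0 accept=s7,s8,s9,s10 s0-a->s1 s0-b->s2 s1-a->s3 s1-b->s4 s2-a->s5 s2-b->s6 s3-a->s7 s3-b->s8 s4-a->s9 s4-b->s10 s5-a->s11 s5-b->s12 s6-a->s13 s6-b->s14 s7-a->s7 s7-b->s8 s8-a->s9 s8-b->s10 s9-a->s11 s9-b->s12 s10-a->s13 s10-b->s14 s11-a->s7 s11-b->s8 s12-a->s9 s12-b->s10 s13-a->s11 s13-b->s12 s14-a->s13 s14-b->s14

Because acceptance depends on a position counted from the end, the machine has to buffer the most recent 3 symbols. Make each state the string of the last up-to-3 symbols read; on input `x` shift the window left and append `x`. Accept when the buffered window has length 3 and begins with `a`.
With 15 states:
          a    b  
>  s0     s1   s2 
   s1     s3   s4 
   s2     s5   s6 
   s3     s7   s8 
   s4     s9  s10 
   s5    s11  s12 
   s6    s13  s14 
 * s7     s7   s8 
 * s8     s9  s10 
 * s9    s11  s12 
 * s10   s13  s14 
   s11    s7   s8 
   s12    s9  s10 
   s13   s11  s12 
   s14   s13  s14 
(> = start, * = accepting)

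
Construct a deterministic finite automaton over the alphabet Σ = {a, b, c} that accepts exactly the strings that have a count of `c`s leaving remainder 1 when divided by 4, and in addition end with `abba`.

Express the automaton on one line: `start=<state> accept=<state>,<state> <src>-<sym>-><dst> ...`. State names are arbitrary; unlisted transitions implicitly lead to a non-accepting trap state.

start=S0 accept=S7 S0-a->S0 S0-b->S0 S0-c->S1 S1-a->S2 S1-b->S1 S1-c->S3 S2-a->S2 S2-b->S4 S2-c->S3 S3-a->S3 S3-b->S3 S3-c->S5 S4-a->S2 S4-b->S6 S4-c->S3 S5-a->S5 S5-b->S5 S5-c->S0 S6-a->S7 S6-b->S1 S6-c->S3 S7-a->S2 S7-b->S4 S7-c->S3

Run two small machines in parallel and take their product. The first has 4 states tracking the count of `c`s modulo 4; the second has 5 states tracking how much of the suffix `abba` has currently been matched. A product state is a pair (one from each), accepting exactly when both do. After merging equivalent states the machine shrinks.
8 states suffice.
        a   b   c  
>  S0   S0  S0  S1 
   S1   S2  S1  S3 
   S2   S2  S4  S3 
   S3   S3  S3  S5 
   S4   S2  S6  S3 
   S5   S5  S5  S0 
   S6   S7  S1  S3 
 * S7   S2  S4  S3 
(> = start, * = accepting)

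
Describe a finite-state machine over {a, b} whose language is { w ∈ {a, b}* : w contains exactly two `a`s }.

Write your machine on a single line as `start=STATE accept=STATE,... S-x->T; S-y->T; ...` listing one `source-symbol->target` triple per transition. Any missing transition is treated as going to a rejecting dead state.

start=q0; accept=q2; q0-a->q1; q0-b->q0; q1-a->q2; q1-b->q1; q2-a->q3; q2-b->q2; q3-a->q3; q3-b->q3

Count `a`s, saturating at 3: states q0 through q2 mean 0 through 2 `a`s seen; q3 means more than 2. Each `a` increments (capped at q3); other symbols loop. Accept from {q2}.
        a   b  
>  q0   q1  q0 
   q1   q2  q1 
 * q2   q3  q2 
   q3   q3  q3 
(> = start, * = accepting)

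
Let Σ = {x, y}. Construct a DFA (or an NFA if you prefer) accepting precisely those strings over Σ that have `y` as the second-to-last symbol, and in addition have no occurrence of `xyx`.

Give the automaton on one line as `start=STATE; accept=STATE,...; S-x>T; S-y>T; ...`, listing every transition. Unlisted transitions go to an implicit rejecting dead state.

Handle the two conditions separately and then intersect. The first has 7 states tracking the last 2 symbols read; the second has 4 states tracking partial matches of the forbidden pattern `xyx`. A product state is a pair (one from each), accepting exactly when both do. Equivalent product states are then merged.
        x   y  
>  s0   s1  s2 
   s1   s1  s3 
   s2   s4  s5 
   s3   s6  s5 
 * s4   s1  s3 
 * s5   s4  s5 
   s6   s6  s6 
(> = start, * = accepting)

start=s0; accept=s4,s5; s0-x>s1; s0-y>s2; s1-x>s1; s1-y>s3; s2-x>s4; s2-y>s5; s3-x>s6; s3-y>s5; s4-x>s1; s4-y>s3; s5-x>s4; s5-y>s5; s6-x>s6; s6-y>s6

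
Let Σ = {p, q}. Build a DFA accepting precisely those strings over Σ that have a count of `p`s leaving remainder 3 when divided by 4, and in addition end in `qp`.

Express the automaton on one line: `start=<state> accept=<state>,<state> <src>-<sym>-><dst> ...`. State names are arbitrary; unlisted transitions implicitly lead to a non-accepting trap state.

Build one automaton per condition and run them in lockstep. The first has 4 states tracking the count of `p`s modulo 4; the second has 3 states tracking how much of the suffix `qp` has currently been matched. A product state is a pair (one from each), accepting exactly when both do. Equivalent product states are then merged.
With 6 states:
        p   q  
>  S0   S1  S0 
   S1   S2  S1 
   S2   S3  S4 
   S3   S0  S3 
   S4   S5  S4 
 * S5   S0  S3 
(> = start, * = accepting)

start=S0 accept=S5 S0-p->S1 S0-q->S0 S1-p->S2 S1-q->S1 S2-p->S3 S2-q->S4 S3-p->S0 S3-q->S3 S4-p->S5 S4-q->S4 S5-p->S0 S5-q->S3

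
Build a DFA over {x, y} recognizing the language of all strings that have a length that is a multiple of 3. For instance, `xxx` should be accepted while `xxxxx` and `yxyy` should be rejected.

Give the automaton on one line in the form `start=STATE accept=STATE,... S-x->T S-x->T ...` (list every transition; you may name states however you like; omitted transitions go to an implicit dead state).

Count input length modulo 3: every symbol advances one step around the cycle A → B → C → A. Accept at A.
With 3 states:
       x  y 
>* A   B  B 
   B   C  C 
   C   A  A 
(> = start, * = accepting)

start=A accept=A A-x->B A-y->B B-x->C B-y->C C-x->A C-y->A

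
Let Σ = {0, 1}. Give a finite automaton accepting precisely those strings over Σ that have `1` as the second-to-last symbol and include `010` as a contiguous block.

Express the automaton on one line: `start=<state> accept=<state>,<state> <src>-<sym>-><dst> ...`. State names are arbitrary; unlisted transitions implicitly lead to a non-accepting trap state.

Handle the two conditions separately and then intersect. One (7 states) tracks the last 2 symbols read; the other (4 states) tracks whether and how much of `010` has been seen. Each combined state is a pair, one component from each; accept when both components accept. After merging equivalent states the machine shrinks.
With 7 states:
        0   1  
>  q0   q1  q0 
   q1   q1  q2 
   q2   q3  q0 
 * q3   q4  q5 
   q4   q4  q5 
   q5   q3  q6 
 * q6   q3  q6 
(> = start, * = accepting)

start=q0 accept=q3,q6 q0-0->q1 q0-1->q0 q1-0->q1 q1-1->q2 q2-0->q3 q2-1->q0 q3-0->q4 q3-1->q5 q4-0->q4 q4-1->q5 q5-0->q3 q5-1->q6 q6-0->q3 q6-1->q6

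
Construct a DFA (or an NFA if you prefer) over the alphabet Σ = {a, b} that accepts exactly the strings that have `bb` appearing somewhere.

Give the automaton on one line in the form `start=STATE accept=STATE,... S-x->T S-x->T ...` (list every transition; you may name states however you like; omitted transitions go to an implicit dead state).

States q0..q1 record the length of the longest prefix of `bb` that matches the current input suffix. Reaching q2 means `bb` has been seen, and we stay there forever. Accept from q2.
3 states suffice.
        a   b  
>  q0   q0  q1 
   q1   q0  q2 
 * q2   q2  q2 
(> = start, * = accepting)

start=q0 accept=q2 q0-a->q0 q0-b->q1 q1-a->q0 q1-b->q2 q2-a->q2 q2-b->q2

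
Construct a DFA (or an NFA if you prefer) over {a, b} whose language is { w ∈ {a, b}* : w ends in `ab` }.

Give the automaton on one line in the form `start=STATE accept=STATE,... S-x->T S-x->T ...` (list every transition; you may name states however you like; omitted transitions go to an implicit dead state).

start=q0 accept=q2 q0-a->q1 q0-b->q0 q1-a->q1 q1-b->q2 q2-a->q1 q2-b->q0

Let each state record the length of the longest suffix of the input read so far that is also a prefix of `ab`. q1 means the last symbol is `a`; q2 means the last 2 symbols are `ab`. Accept only at q2, where the string currently ends in `ab`.
A 3-state machine:
        a   b  
>  q0   q1  q0 
   q1   q1  q2 
 * q2   q1  q0 
(> = start, * = accepting)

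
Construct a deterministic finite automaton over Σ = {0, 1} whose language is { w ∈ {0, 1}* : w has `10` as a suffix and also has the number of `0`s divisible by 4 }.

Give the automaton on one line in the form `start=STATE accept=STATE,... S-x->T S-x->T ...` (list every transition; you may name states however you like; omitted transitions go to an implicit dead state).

start=q0 accept=q11 q0-0->q1 q0-1->q2 q1-0->q3 q1-1->q4 q2-0->q5 q2-1->q2 q3-0->q6 q3-1->q7 q4-0->q8 q4-1->q4 q5-0->q3 q5-1->q4 q6-0->q0 q6-1->q9 q7-0->q10 q7-1->q7 q8-0->q6 q8-1->q7 q9-0->q11 q9-1->q9 q10-0->q0 q10-1->q9 q11-0->q1 q11-1->q2

Handle the two conditions separately and then intersect. The first has 3 states tracking how much of the suffix `10` has currently been matched; the second has 4 states tracking the count of `0`s modulo 4. A product state is a pair (one from each), accepting exactly when both do.
With 12 states:
          0    1  
>  q0     q1   q2 
   q1     q3   q4 
   q2     q5   q2 
   q3     q6   q7 
   q4     q8   q4 
   q5     q3   q4 
   q6     q0   q9 
   q7    q10   q7 
   q8     q6   q7 
   q9    q11   q9 
   q10    q0   q9 
 * q11    q1   q2 
(> = start, * = accepting)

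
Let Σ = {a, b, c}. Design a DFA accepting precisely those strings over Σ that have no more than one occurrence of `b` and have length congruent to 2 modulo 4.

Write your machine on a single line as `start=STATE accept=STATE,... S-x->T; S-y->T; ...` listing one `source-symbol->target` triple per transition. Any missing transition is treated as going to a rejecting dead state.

start=q0; accept=q3,q4; q0-a->q1; q0-b->q2; q0-c->q1; q1-a->q3; q1-b->q4; q1-c->q3; q2-a->q4; q2-b->q5; q2-c->q4; q3-a->q6; q3-b->q7; q3-c->q6; q4-a->q7; q4-b->q5; q4-c->q7; q5-a->q5; q5-b->q5; q5-c->q5; q6-a->q0; q6-b->q8; q6-c->q0; q7-a->q8; q7-b->q5; q7-c->q8; q8-a->q2; q8-b->q5; q8-c->q2

Handle the two conditions separately and then intersect. The first has 3 states tracking the count of `b`s, saturating at 2; the second has 4 states tracking the input length modulo 4. A product state is a pair (one from each), accepting exactly when both do. Minimizing collapses redundant product states.
A 9-state machine:
        a   b   c  
>  q0   q1  q2  q1 
   q1   q3  q4  q3 
   q2   q4  q5  q4 
 * q3   q6  q7  q6 
 * q4   q7  q5  q7 
   q5   q5  q5  q5 
   q6   q0  q8  q0 
   q7   q8  q5  q8 
   q8   q2  q5  q2 
(> = start, * = accepting)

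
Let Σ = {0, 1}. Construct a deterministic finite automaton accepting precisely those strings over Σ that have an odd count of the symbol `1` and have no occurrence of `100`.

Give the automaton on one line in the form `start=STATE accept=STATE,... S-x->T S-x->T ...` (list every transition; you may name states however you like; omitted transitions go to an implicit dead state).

Handle the two conditions separately and then intersect. The first has 2 states tracking the count of `1`s modulo 2; the second has 4 states tracking partial matches of the forbidden pattern `100`. A product state is a pair (one from each), accepting exactly when both do. Minimizing collapses redundant product states.
        0   1  
>  S0   S0  S1 
 * S1   S2  S3 
 * S2   S4  S3 
   S3   S5  S1 
   S4   S4  S4 
   S5   S4  S1 
(> = start, * = accepting)

start=S0 accept=S1,S2 S0-0->S0 S0-1->S1 S1-0->S2 S1-1->S3 S2-0->S4 S2-1->S3 S3-0->S5 S3-1->S1 S4-0->S4 S4-1->S4 S5-0->S4 S5-1->S1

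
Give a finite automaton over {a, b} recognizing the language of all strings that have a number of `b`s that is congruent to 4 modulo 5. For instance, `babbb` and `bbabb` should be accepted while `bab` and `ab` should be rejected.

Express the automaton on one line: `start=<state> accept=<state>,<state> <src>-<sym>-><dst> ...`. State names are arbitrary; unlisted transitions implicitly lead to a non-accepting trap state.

The only thing that matters is how many `b`s have appeared, reduced mod 5. Use one state per residue: q0 for 0, …, q4 for 4. Reading `b` moves to the next residue; anything else stays put. q4 is accepting.
5 states suffice.
        a   b  
>  q0   q0  q1 
   q1   q1  q2 
   q2   q2  q3 
   q3   q3  q4 
 * q4   q4  q0 
(> = start, * = accepting)

start=q0 accept=q4 q0-a->q0 q0-b->q1 q1-a->q1 q1-b->q2 q2-a->q2 q2-b->q3 q3-a->q3 q3-b->q4 q4-a->q4 q4-b->q0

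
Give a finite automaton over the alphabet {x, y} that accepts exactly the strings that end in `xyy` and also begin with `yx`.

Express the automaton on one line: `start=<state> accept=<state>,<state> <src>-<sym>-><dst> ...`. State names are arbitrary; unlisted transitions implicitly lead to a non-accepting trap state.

Handle the two conditions separately and then intersect. One (4 states) tracks how much of the suffix `xyy` has currently been matched; the other (4 states) tracks whether the input so far still matches the prefix `yx`. Each combined state is a pair, one component from each; accept when both components accept. After merging equivalent states the machine shrinks.
       x  y 
>  A   B  C 
   B   B  B 
   C   D  B 
   D   D  E 
   E   D  F 
 * F   D  G 
   G   D  G 
(> = start, * = accepting)

start=A accept=F A-x->B A-y->C B-x->B B-y->B C-x->D C-y->B D-x->D D-y->E E-x->D E-y->F F-x->D F-y->G G-x->D G-y->G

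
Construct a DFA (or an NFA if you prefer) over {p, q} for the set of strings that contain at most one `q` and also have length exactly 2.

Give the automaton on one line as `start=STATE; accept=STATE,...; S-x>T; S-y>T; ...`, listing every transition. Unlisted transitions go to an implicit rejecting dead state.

start=A; accept=D,E; A-p>B; A-q>C; B-p>D; B-q>E; C-p>E; C-q>F; D-p>G; D-q>H; E-p>H; E-q>I; F-p>I; F-q>I; G-p>G; G-q>H; H-p>H; H-q>I; I-p>I; I-q>I

Build one automaton per condition and run them in lockstep. One (3 states) tracks the count of `q`s, saturating at 2; the other (4 states) tracks the input length, saturating at 3. Each combined state is a pair, one component from each; accept when both components accept.
       p  q 
>  A   B  C 
   B   D  E 
   C   E  F 
 * D   G  H 
 * E   H  I 
   F   I  I 
   G   G  H 
   H   H  I 
   I   I  I 
(> = start, * = accepting)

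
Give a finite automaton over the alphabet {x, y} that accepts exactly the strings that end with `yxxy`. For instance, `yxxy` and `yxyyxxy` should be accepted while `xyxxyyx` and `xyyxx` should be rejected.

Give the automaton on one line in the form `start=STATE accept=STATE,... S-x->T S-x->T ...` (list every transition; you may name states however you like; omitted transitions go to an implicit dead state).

start=s0 accept=s4 s0-x->s0 s0-y->s1 s1-x->s2 s1-y->s1 s2-x->s3 s2-y->s1 s3-x->s0 s3-y->s4 s4-x->s2 s4-y->s1

Let each state record the length of the longest suffix of the input read so far that is also a prefix of `yxxy`. s1 means the last symbol is `y`; s2 means the last 2 symbols are `yx`; s3 means the last 3 symbols are `yxx`; s4 means the last 4 symbols are `yxxy`. Accept only at s4, where the string currently ends in `yxxy`.
        x   y  
>  s0   s0  s1 
   s1   s2  s1 
   s2   s3  s1 
   s3   s0  s4 
 * s4   s2  s1 
(> = start, * = accepting)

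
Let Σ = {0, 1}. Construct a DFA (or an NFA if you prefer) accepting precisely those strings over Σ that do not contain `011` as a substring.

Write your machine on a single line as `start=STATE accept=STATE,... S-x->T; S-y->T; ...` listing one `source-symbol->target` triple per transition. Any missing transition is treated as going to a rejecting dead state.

start=A; accept=A,B,C; A-0->B; A-1->A; B-0->B; B-1->C; C-0->B; C-1->D; D-0->D; D-1->D

Track partial matches of the forbidden pattern `011`. State D is a dead state reached once `011` has occurred; every other state accepts. A means no part of `011` is currently matched.
With 4 states:
       0  1 
>* A   B  A 
 * B   B  C 
 * C   B  D 
   D   D  D 
(> = start, * = accepting)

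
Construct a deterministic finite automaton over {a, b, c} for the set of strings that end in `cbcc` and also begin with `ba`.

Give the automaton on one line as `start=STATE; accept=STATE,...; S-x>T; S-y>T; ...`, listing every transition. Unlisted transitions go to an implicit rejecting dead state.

Handle the two conditions separately and then intersect. One (5 states) tracks how much of the suffix `cbcc` has currently been matched; the other (4 states) tracks whether the input so far still matches the prefix `ba`. Each combined state is a pair, one component from each; accept when both components accept.
          a    b    c  
>  S0     S1   S2   S3 
   S1     S1   S1   S3 
   S2     S4   S1   S3 
   S3     S1   S5   S3 
   S4     S4   S4   S6 
   S5     S1   S1   S7 
   S6     S4   S8   S6 
   S7     S1   S5   S9 
   S8     S4   S4  S10 
   S9     S1   S5   S3 
   S10    S4   S8  S11 
 * S11    S4   S8   S6 
(> = start, * = accepting)

start=S0; accept=S11; S0-a>S1; S0-b>S2; S0-c>S3; S1-a>S1; S1-b>S1; S1-c>S3; S2-a>S4; S2-b>S1; S2-c>S3; S3-a>S1; S3-b>S5; S3-c>S3; S4-a>S4; S4-b>S4; S4-c>S6; S5-a>S1; S5-b>S1; S5-c>S7; S6-a>S4; S6-b>S8; S6-c>S6; S7-a>S1; S7-b>S5; S7-c>S9; S8-a>S4; S8-b>S4; S8-c>S10; S9-a>S1; S9-b>S5; S9-c>S3; S10-a>S4; S10-b>S8; S10-c>S11; S11-a>S4; S11-b>S8; S11-c>S6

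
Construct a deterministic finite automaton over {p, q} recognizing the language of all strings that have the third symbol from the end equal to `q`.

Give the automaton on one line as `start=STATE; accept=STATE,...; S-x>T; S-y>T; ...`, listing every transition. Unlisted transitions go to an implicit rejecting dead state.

A DFA must remember the last 3 symbols (since which symbol is third-to-last isn't known until the input ends). Use one state per possible window of the last ≤3 symbols; accept from those whose window starts with `q`.
15 states suffice.
       p  q 
>  A   B  C 
   B   D  E 
   C   F  G 
   D   H  I 
   E   J  K 
   F   L  M 
   G   N  O 
   H   H  I 
   I   J  K 
   J   L  M 
   K   N  O 
 * L   H  I 
 * M   J  K 
 * N   L  M 
 * O   N  O 
(> = start, * = accepting)

start=A; accept=L,M,N,O; A-p>B; A-q>C; B-p>D; B-q>E; C-p>F; C-q>G; D-p>H; D-q>I; E-p>J; E-q>K; F-p>L; F-q>M; G-p>N; G-q>O; H-p>H; H-q>I; I-p>J; I-q>K; J-p>L; J-q>M; K-p>N; K-q>O; L-p>H; L-q>I; M-p>J; M-q>K; N-p>L; N-q>M; O-p>N; O-q>O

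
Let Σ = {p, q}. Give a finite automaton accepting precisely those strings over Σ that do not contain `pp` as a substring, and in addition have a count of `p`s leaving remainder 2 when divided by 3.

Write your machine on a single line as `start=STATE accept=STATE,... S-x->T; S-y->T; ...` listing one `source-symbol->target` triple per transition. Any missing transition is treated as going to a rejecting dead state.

Build one automaton per condition and run them in lockstep. One (3 states) tracks partial matches of the forbidden pattern `pp`; the other (3 states) tracks the count of `p`s modulo 3. Each combined state is a pair, one component from each; accept when both components accept.
9 states suffice.
        p   q  
>  s0   s1  s0 
   s1   s2  s3 
   s2   s4  s2 
   s3   s5  s3 
   s4   s6  s4 
 * s5   s4  s7 
   s6   s2  s6 
 * s7   s8  s7 
   s8   s6  s0 
(> = start, * = accepting)

start=s0; accept=s5,s7; s0-p->s1; s0-q->s0; s1-p->s2; s1-q->s3; s2-p->s4; s2-q->s2; s3-p->s5; s3-q->s3; s4-p->s6; s4-q->s4; s5-p->s4; s5-q->s7; s6-p->s2; s6-q->s6; s7-p->s8; s7-q->s7; s8-p->s6; s8-q->s0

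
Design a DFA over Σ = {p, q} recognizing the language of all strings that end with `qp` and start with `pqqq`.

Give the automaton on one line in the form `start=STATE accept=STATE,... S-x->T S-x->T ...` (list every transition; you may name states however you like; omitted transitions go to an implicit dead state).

Build one automaton per condition and run them in lockstep. The first has 3 states tracking how much of the suffix `qp` has currently been matched; the second has 6 states tracking whether the input so far still matches the prefix `pqqq`. A product state is a pair (one from each), accepting exactly when both do.
A 10-state machine:
        p   q  
>  S0   S1  S2 
   S1   S3  S4 
   S2   S5  S2 
   S3   S3  S2 
   S4   S5  S6 
   S5   S3  S2 
   S6   S5  S7 
   S7   S8  S7 
 * S8   S9  S7 
   S9   S9  S7 
(> = start, * = accepting)

start=S0 accept=S8 S0-p->S1 S0-q->S2 S1-p->S3 S1-q->S4 S2-p->S5 S2-q->S2 S3-p->S3 S3-q->S2 S4-p->S5 S4-q->S6 S5-p->S3 S5-q->S2 S6-p->S5 S6-q->S7 S7-p->S8 S7-q->S7 S8-p->S9 S8-q->S7 S9-p->S9 S9-q->S7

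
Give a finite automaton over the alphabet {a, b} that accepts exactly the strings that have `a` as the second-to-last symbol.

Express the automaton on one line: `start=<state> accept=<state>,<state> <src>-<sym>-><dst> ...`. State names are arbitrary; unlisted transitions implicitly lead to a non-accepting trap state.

Because acceptance depends on a position counted from the end, the machine has to buffer the most recent 2 symbols. Make each state the string of the last up-to-2 symbols read; on input `x` shift the window left and append `x`. Accept when the buffered window has length 2 and begins with `a`.
With 7 states:
        a   b  
>  S0   S1  S2 
   S1   S3  S4 
   S2   S5  S6 
 * S3   S3  S4 
 * S4   S5  S6 
   S5   S3  S4 
   S6   S5  S6 
(> = start, * = accepting)

start=S0 accept=S3,S4 S0-a->S1 S0-b->S2 S1-a->S3 S1-b->S4 S2-a->S5 S2-b->S6 S3-a->S3 S3-b->S4 S4-a->S5 S4-b->S6 S5-a->S3 S5-b->S4 S6-a->S5 S6-b->S6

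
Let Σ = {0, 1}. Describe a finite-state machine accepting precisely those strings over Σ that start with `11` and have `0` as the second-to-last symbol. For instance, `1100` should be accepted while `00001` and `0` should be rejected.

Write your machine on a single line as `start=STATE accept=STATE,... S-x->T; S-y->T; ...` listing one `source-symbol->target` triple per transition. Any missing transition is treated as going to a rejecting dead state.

start=s0; accept=s9,s10; s0-0->s1; s0-1->s2; s1-0->s3; s1-1->s4; s2-0->s5; s2-1->s6; s3-0->s3; s3-1->s4; s4-0->s5; s4-1->s7; s5-0->s3; s5-1->s4; s6-0->s8; s6-1->s6; s7-0->s5; s7-1->s7; s8-0->s9; s8-1->s10; s9-0->s9; s9-1->s10; s10-0->s8; s10-1->s6

Handle the two conditions separately and then intersect. One (4 states) tracks whether the input so far still matches the prefix `11`; the other (7 states) tracks the last 2 symbols read. Each combined state is a pair, one component from each; accept when both components accept.
With 11 states:
          0    1  
>  s0     s1   s2 
   s1     s3   s4 
   s2     s5   s6 
   s3     s3   s4 
   s4     s5   s7 
   s5     s3   s4 
   s6     s8   s6 
   s7     s5   s7 
   s8     s9  s10 
 * s9     s9  s10 
 * s10    s8   s6 
(> = start, * = accepting)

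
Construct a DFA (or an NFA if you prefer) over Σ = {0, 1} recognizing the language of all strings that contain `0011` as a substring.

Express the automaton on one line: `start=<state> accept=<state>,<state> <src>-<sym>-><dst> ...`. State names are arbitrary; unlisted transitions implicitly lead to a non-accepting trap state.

start=S0 accept=S4 S0-0->S1 S0-1->S0 S1-0->S2 S1-1->S0 S2-0->S2 S2-1->S3 S3-0->S1 S3-1->S4 S4-0->S4 S4-1->S4

Track how much of `0011` has been matched so far: state S0 is no progress, S4 is the absorbing accept state reached once `0011` has occurred. Intermediate states record partial matches; on a mismatch, fall back to the longest reusable overlap.
With 5 states:
        0   1  
>  S0   S1  S0 
   S1   S2  S0 
   S2   S2  S3 
   S3   S1  S4 
 * S4   S4  S4 
(> = start, * = accepting)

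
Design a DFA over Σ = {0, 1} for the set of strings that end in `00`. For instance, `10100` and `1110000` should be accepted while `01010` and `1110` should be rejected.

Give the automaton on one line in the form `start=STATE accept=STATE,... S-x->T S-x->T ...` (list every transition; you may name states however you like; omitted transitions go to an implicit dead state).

start=A accept=C A-0->B A-1->A B-0->C B-1->A C-0->C C-1->A

Let each state record the length of the longest suffix of the input read so far that is also a prefix of `00`. B means the last symbol is `0`; C means the last 2 symbols are `00`. Accept only at C, where the string currently ends in `00`.
With 3 states:
       0  1 
>  A   B  A 
   B   C  A 
 * C   C  A 
(> = start, * = accepting)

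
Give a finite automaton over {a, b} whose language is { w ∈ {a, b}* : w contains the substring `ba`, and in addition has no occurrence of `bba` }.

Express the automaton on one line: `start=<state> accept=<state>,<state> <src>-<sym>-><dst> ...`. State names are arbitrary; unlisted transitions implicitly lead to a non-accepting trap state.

Handle the two conditions separately and then intersect. The first has 3 states tracking whether and how much of `ba` has been seen; the second has 4 states tracking partial matches of the forbidden pattern `bba`. A product state is a pair (one from each), accepting exactly when both do.
With 7 states:
        a   b  
>  s0   s0  s1 
   s1   s2  s3 
 * s2   s2  s4 
   s3   s5  s3 
 * s4   s2  s6 
   s5   s5  s5 
 * s6   s5  s6 
(> = start, * = accepting)

start=s0 accept=s2,s4,s6 s0-a->s0 s0-b->s1 s1-a->s2 s1-b->s3 s2-a->s2 s2-b->s4 s3-a->s5 s3-b->s3 s4-a->s2 s4-b->s6 s5-a->s5 s5-b->s5 s6-a->s5 s6-b->s6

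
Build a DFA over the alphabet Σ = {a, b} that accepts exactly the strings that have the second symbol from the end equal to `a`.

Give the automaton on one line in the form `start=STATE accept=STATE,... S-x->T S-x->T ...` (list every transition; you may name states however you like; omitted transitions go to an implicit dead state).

A DFA must remember the last 2 symbols (since which symbol is second-to-last isn't known until the input ends). Use one state per possible window of the last ≤2 symbols; accept from those whose window starts with `a`.
        a   b  
>  q0   q1  q2 
   q1   q3  q4 
   q2   q5  q6 
 * q3   q3  q4 
 * q4   q5  q6 
   q5   q3  q4 
   q6   q5  q6 
(> = start, * = accepting)

start=q0 accept=q3,q4 q0-a->q1 q0-b->q2 q1-a->q3 q1-b->q4 q2-a->q5 q2-b->q6 q3-a->q3 q3-b->q4 q4-a->q5 q4-b->q6 q5-a->q3 q5-b->q4 q6-a->q5 q6-b->q6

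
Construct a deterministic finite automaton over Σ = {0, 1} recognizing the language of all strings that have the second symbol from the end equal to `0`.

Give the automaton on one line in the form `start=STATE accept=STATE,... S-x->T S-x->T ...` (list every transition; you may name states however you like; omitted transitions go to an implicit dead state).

start=s0 accept=s3,s4 s0-0->s1 s0-1->s2 s1-0->s3 s1-1->s4 s2-0->s5 s2-1->s6 s3-0->s3 s3-1->s4 s4-0->s5 s4-1->s6 s5-0->s3 s5-1->s4 s6-0->s5 s6-1->s6

A DFA must remember the last 2 symbols (since which symbol is second-to-last isn't known until the input ends). Use one state per possible window of the last ≤2 symbols; accept from those whose window starts with `0`.
        0   1  
>  s0   s1  s2 
   s1   s3  s4 
   s2   s5  s6 
 * s3   s3  s4 
 * s4   s5  s6 
   s5   s3  s4 
   s6   s5  s6 
(> = start, * = accepting)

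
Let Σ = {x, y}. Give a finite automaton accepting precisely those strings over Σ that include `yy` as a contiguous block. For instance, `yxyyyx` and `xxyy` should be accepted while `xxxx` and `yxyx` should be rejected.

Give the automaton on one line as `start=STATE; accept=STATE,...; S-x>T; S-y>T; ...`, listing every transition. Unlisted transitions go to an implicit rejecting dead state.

start=q0; accept=q2; q0-x>q0; q0-y>q1; q1-x>q0; q1-y>q2; q2-x>q2; q2-y>q2

States q0..q1 record the length of the longest prefix of `yy` that matches the current input suffix. Reaching q2 means `yy` has been seen, and we stay there forever. Accept from q2.
A 3-state machine:
        x   y  
>  q0   q0  q1 
   q1   q0  q2 
 * q2   q2  q2 
(> = start, * = accepting)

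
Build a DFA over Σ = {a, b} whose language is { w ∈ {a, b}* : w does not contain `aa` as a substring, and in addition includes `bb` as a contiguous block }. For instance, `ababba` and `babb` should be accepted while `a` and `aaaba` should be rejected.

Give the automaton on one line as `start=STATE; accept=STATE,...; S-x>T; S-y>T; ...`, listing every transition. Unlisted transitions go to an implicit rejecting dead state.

Run two small machines in parallel and take their product. The first has 3 states tracking partial matches of the forbidden pattern `aa`; the second has 3 states tracking whether and how much of `bb` has been seen. A product state is a pair (one from each), accepting exactly when both do. Minimizing collapses redundant product states.
With 6 states:
        a   b  
>  S0   S1  S2 
   S1   S3  S2 
   S2   S1  S4 
   S3   S3  S3 
 * S4   S5  S4 
 * S5   S3  S4 
(> = start, * = accepting)

start=S0; accept=S4,S5; S0-a>S1; S0-b>S2; S1-a>S3; S1-b>S2; S2-a>S1; S2-b>S4; S3-a>S3; S3-b>S3; S4-a>S5; S4-b>S4; S5-a>S3; S5-b>S4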